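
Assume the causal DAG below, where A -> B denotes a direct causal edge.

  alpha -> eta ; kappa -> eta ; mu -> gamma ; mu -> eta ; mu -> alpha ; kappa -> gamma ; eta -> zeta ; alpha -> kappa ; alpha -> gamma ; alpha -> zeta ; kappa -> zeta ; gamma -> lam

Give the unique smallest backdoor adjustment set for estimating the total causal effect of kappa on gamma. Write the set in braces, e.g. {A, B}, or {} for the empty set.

Variables eligible for adjustment (non-descendants of kappa, excluding kappa and gamma): {alpha, mu}.
Backdoor paths from kappa to gamma:
  P1: kappa <- alpha <- mu -> gamma
  P2: kappa <- alpha -> eta <- mu -> gamma
  P3: kappa <- alpha -> gamma
  P4: kappa <- alpha -> zeta <- eta <- mu -> gamma
The empty set is not sufficient: P1 (kappa <- alpha <- mu -> gamma) has no collider blocking it and no conditioned non-collider, so it is open.
Try {alpha}:
  P1: blocked at chain node alpha ∈ conditioning set.
  P2: blocked at fork node alpha ∈ conditioning set.
  P3: blocked at fork node alpha ∈ conditioning set.
  P4: blocked at fork node alpha ∈ conditioning set.
{alpha} contains no descendant of kappa and blocks every backdoor path.
No other singleton works — e.g. {mu} leaves P3 open — so {alpha} is the unique smallest valid adjustment set.

{alpha}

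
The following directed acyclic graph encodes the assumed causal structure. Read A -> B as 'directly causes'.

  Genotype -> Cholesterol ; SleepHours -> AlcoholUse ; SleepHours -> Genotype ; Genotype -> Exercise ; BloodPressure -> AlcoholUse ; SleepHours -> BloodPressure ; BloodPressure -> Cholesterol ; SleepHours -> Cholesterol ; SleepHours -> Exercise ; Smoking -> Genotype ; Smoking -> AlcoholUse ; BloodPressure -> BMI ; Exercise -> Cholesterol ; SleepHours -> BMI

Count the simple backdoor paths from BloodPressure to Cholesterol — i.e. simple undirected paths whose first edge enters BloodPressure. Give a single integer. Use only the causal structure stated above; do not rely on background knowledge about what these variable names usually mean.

A backdoor path from BloodPressure to Cholesterol is any simple undirected path whose first edge points into BloodPressure (i.e. leaves BloodPressure via a parent).
Parents of BloodPressure: {SleepHours}.
Enumerating:
  P1: BloodPressure <- SleepHours -> Genotype -> Exercise -> Cholesterol
  P2: BloodPressure <- SleepHours -> Genotype -> Cholesterol
  P3: BloodPressure <- SleepHours -> Exercise <- Genotype -> Cholesterol
  P4: BloodPressure <- SleepHours -> Exercise -> Cholesterol
  P5: BloodPressure <- SleepHours -> AlcoholUse <- Smoking -> Genotype -> Exercise -> Cholesterol
  P6: BloodPressure <- SleepHours -> AlcoholUse <- Smoking -> Genotype -> Cholesterol
  P7: BloodPressure <- SleepHours -> Cholesterol
That exhausts the simple backdoor paths. Count: 7.

7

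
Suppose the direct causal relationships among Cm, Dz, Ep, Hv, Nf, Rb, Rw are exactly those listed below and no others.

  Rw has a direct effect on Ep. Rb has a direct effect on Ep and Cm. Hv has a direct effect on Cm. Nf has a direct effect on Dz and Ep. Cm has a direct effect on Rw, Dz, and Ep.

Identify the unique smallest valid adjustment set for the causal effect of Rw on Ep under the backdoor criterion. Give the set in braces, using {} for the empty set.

{Cm}

Variables eligible for adjustment (non-descendants of Rw, excluding Rw and Ep): {Cm, Dz, Hv, Nf, Rb}.
Backdoor paths from Rw to Ep:
  P1: Rw <- Cm <- Rb -> Ep
  P2: Rw <- Cm -> Dz <- Nf -> Ep
  P3: Rw <- Cm -> Ep
The empty set is not sufficient: P1 (Rw <- Cm <- Rb -> Ep) has no collider blocking it and no conditioned non-collider, so it is open.
Try {Cm}:
  P1: blocked at chain node Cm ∈ conditioning set.
  P2: blocked at fork node Cm ∈ conditioning set.
  P3: blocked at fork node Cm ∈ conditioning set.
{Cm} contains no descendant of Rw and blocks every backdoor path.
No other singleton works — e.g. {Rb} leaves P3 open — so {Cm} is the unique smallest valid adjustment set.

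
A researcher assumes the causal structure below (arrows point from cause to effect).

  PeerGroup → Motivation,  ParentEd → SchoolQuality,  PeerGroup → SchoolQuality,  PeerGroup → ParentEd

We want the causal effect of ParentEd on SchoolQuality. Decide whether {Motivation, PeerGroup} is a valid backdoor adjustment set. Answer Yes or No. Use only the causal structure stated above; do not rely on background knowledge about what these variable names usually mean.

Backdoor paths from ParentEd to SchoolQuality (paths whose first edge points into ParentEd):
  P1: ParentEd <- PeerGroup -> SchoolQuality
Condition 1 (no descendant of ParentEd in the set): holds — descendants of ParentEd are {SchoolQuality}; none are in {Motivation, PeerGroup}.
Condition 2 (every backdoor path blocked by {Motivation, PeerGroup}):
  P1: blocked at fork node PeerGroup ∈ conditioning set.
{Motivation, PeerGroup} satisfies the backdoor criterion.

Yes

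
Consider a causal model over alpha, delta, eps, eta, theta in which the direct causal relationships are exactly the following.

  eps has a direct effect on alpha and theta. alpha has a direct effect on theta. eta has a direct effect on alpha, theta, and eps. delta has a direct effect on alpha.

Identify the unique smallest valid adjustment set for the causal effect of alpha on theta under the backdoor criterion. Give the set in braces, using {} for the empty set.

Variables eligible for adjustment (non-descendants of alpha, excluding alpha and theta): {delta, eps, eta}.
Backdoor paths from alpha to theta:
  P1: alpha <- eta -> eps -> theta
  P2: alpha <- eta -> theta
  P3: alpha <- eps <- eta -> theta
  P4: alpha <- eps -> theta
The empty set is not sufficient: P1 (alpha <- eta -> eps -> theta) has no collider blocking it and no conditioned non-collider, so it is open.
Try {eps, eta}:
  P1: blocked at fork node eta ∈ conditioning set.
  P2: blocked at fork node eta ∈ conditioning set.
  P3: blocked at chain node eps ∈ conditioning set.
  P4: blocked at fork node eps ∈ conditioning set.
{eps, eta} contains no descendant of alpha and blocks every backdoor path.
Every element of {eps, eta} is needed (dropping eps leaves P4 open; dropping eta leaves P2 open), so no proper subset is valid.
Among all size-2 subsets of the eligible variables, only {eps, eta} blocks every backdoor path, so it is the unique smallest valid adjustment set.

{eps, eta}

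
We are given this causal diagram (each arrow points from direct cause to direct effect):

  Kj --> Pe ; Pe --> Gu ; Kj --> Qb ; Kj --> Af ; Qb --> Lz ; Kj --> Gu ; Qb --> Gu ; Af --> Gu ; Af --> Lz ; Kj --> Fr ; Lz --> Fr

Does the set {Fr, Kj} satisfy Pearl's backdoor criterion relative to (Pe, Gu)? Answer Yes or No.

Yes

Backdoor paths from Pe to Gu (paths whose first edge points into Pe):
  P1: Pe <- Kj -> Qb -> Lz <- Af -> Gu
  P2: Pe <- Kj -> Qb -> Gu
  P3: Pe <- Kj -> Af -> Lz <- Qb -> Gu
  P4: Pe <- Kj -> Af -> Gu
  P5: Pe <- Kj -> Fr <- Lz <- Qb -> Gu
  P6: Pe <- Kj -> Fr <- Lz <- Af -> Gu
  P7: Pe <- Kj -> Gu
Condition 1 (no descendant of Pe in the set): holds — descendants of Pe are {Gu}; none are in {Fr, Kj}.
Condition 2 (every backdoor path blocked by {Fr, Kj}):
  P1: blocked at fork node Kj ∈ conditioning set.
  P2: blocked at fork node Kj ∈ conditioning set.
  P3: blocked at fork node Kj ∈ conditioning set.
  P4: blocked at fork node Kj ∈ conditioning set.
  P5: blocked at fork node Kj ∈ conditioning set.
  P6: blocked at fork node Kj ∈ conditioning set.
  P7: blocked at fork node Kj ∈ conditioning set.
{Fr, Kj} satisfies the backdoor criterion.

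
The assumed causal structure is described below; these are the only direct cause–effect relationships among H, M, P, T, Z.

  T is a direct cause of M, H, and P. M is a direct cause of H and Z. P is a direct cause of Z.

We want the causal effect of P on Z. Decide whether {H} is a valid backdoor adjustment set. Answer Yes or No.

No

Backdoor paths from P to Z (paths whose first edge points into P):
  P1: P <- T -> M -> Z
  P2: P <- T -> H <- M -> Z
Condition 1 (no descendant of P in the set): holds — descendants of P are {Z}; none are in {H}.
Condition 2 (every backdoor path blocked by {H}):
  P1: open — no interior node is in the conditioning set.
  P2: open — collider(s) H are conditioned on (or have a conditioned descendant) and no non-collider on the path is in the set.
{H} does not satisfy the backdoor criterion.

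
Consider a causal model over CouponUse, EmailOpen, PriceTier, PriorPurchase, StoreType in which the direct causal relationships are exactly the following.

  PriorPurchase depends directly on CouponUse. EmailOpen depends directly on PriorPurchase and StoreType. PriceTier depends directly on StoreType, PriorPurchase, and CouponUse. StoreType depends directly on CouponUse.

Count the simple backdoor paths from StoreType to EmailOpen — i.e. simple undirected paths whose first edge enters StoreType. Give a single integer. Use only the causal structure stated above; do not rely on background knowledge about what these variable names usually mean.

2

A backdoor path from StoreType to EmailOpen is any simple undirected path whose first edge points into StoreType (i.e. leaves StoreType via a parent).
Parents of StoreType: {CouponUse}.
Enumerating:
  P1: StoreType <- CouponUse -> PriorPurchase -> EmailOpen
  P2: StoreType <- CouponUse -> PriceTier <- PriorPurchase -> EmailOpen
That exhausts the simple backdoor paths. Count: 2.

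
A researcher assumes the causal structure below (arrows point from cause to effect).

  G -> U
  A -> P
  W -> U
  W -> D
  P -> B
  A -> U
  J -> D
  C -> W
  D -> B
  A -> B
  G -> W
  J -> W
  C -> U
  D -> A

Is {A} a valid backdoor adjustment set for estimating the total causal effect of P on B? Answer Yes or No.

Backdoor paths from P to B (paths whose first edge points into P):
  P1: P <- A <- D -> B
  P2: P <- A -> B
  P3: P <- A -> U <- G -> W <- J -> D -> B
  P4: P <- A -> U <- G -> W -> D -> B
  P5: P <- A -> U <- C -> W <- J -> D -> B
  P6: P <- A -> U <- C -> W -> D -> B
  P7: P <- A -> U <- W <- J -> D -> B
  P8: P <- A -> U <- W -> D -> B
Condition 1 (no descendant of P in the set): holds — descendants of P are {B}; none are in {A}.
Condition 2 (every backdoor path blocked by {A}):
  P1: blocked at chain node A ∈ conditioning set.
  P2: blocked at fork node A ∈ conditioning set.
  P3: blocked at fork node A ∈ conditioning set.
  P4: blocked at fork node A ∈ conditioning set.
  P5: blocked at fork node A ∈ conditioning set.
  P6: blocked at fork node A ∈ conditioning set.
  P7: blocked at fork node A ∈ conditioning set.
  P8: blocked at fork node A ∈ conditioning set.
{A} satisfies the backdoor criterion.

Yes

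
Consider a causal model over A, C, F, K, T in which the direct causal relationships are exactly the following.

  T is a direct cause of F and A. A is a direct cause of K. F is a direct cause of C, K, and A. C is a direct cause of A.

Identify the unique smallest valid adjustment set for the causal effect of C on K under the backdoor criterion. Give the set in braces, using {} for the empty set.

{F}

Variables eligible for adjustment (non-descendants of C, excluding C and K): {F, T}.
Backdoor paths from C to K:
  P1: C <- F <- T -> A -> K
  P2: C <- F -> A -> K
  P3: C <- F -> K
The empty set is not sufficient: P1 (C <- F <- T -> A -> K) has no collider blocking it and no conditioned non-collider, so it is open.
Try {F}:
  P1: blocked at chain node F ∈ conditioning set.
  P2: blocked at fork node F ∈ conditioning set.
  P3: blocked at fork node F ∈ conditioning set.
{F} contains no descendant of C and blocks every backdoor path.
No other singleton works — e.g. {T} leaves P2 open — so {F} is the unique smallest valid adjustment set.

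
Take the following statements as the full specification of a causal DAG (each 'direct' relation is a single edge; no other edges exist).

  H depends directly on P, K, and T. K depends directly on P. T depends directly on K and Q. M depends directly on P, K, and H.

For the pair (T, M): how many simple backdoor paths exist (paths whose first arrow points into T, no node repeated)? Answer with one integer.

A backdoor path from T to M is any simple undirected path whose first edge points into T (i.e. leaves T via a parent).
Parents of T: {K, Q}.
Enumerating:
  P1: T <- K <- P -> H -> M
  P2: T <- K <- P -> M
  P3: T <- K -> H <- P -> M
  P4: T <- K -> H -> M
  P5: T <- K -> M
That exhausts the simple backdoor paths. Count: 5.

5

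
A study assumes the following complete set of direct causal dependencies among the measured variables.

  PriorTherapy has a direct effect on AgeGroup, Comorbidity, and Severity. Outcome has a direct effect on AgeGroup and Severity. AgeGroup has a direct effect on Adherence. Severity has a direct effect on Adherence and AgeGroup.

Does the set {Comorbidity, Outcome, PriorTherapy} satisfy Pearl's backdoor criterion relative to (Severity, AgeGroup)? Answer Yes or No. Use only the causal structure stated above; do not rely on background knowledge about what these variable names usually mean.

Yes

Backdoor paths from Severity to AgeGroup (paths whose first edge points into Severity):
  P1: Severity <- Outcome -> AgeGroup
  P2: Severity <- PriorTherapy -> AgeGroup
Condition 1 (no descendant of Severity in the set): holds — descendants of Severity are {Adherence, AgeGroup}; none are in {Comorbidity, Outcome, PriorTherapy}.
Condition 2 (every backdoor path blocked by {Comorbidity, Outcome, PriorTherapy}):
  P1: blocked at fork node Outcome ∈ conditioning set.
  P2: blocked at fork node PriorTherapy ∈ conditioning set.
{Comorbidity, Outcome, PriorTherapy} satisfies the backdoor criterion.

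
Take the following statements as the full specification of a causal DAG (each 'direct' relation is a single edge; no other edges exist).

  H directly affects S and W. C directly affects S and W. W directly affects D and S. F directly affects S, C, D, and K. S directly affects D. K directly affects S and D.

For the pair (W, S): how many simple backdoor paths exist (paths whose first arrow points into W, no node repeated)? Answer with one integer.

7

A backdoor path from W to S is any simple undirected path whose first edge points into W (i.e. leaves W via a parent).
Parents of W: {C, H}.
Enumerating:
  P1: W <- C <- F -> K -> S
  P2: W <- C <- F -> K -> D <- S
  P3: W <- C <- F -> S
  P4: W <- C <- F -> D <- K -> S
  P5: W <- C <- F -> D <- S
  P6: W <- C -> S
  P7: W <- H -> S
That exhausts the simple backdoor paths. Count: 7.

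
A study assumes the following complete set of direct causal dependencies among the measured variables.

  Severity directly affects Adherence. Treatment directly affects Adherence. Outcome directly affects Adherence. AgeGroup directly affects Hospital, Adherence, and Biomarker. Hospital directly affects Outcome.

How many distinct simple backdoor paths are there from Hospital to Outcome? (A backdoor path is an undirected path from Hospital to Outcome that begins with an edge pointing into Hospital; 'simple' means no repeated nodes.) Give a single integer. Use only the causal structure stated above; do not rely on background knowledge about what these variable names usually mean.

A backdoor path from Hospital to Outcome is any simple undirected path whose first edge points into Hospital (i.e. leaves Hospital via a parent).
Parents of Hospital: {AgeGroup}.
Enumerating:
  P1: Hospital <- AgeGroup -> Adherence <- Outcome
That exhausts the simple backdoor paths. Count: 1.

1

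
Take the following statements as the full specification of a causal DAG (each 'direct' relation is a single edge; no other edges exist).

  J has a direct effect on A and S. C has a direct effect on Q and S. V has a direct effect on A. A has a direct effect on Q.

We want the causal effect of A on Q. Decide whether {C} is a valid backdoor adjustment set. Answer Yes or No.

Backdoor paths from A to Q (paths whose first edge points into A):
  P1: A <- J -> S <- C -> Q
Condition 1 (no descendant of A in the set): holds — descendants of A are {Q}; none are in {C}.
Condition 2 (every backdoor path blocked by {C}):
  P1: blocked at collider S (neither it nor any descendant is in the conditioning set).
{C} satisfies the backdoor criterion.

Yes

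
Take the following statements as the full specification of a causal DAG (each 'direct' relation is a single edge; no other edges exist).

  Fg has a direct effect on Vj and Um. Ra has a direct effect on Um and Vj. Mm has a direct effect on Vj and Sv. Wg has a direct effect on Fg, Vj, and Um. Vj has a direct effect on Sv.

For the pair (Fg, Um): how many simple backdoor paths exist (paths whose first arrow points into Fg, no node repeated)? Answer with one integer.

2

A backdoor path from Fg to Um is any simple undirected path whose first edge points into Fg (i.e. leaves Fg via a parent).
Parents of Fg: {Wg}.
Enumerating:
  P1: Fg <- Wg -> Um
  P2: Fg <- Wg -> Vj <- Ra -> Um
That exhausts the simple backdoor paths. Count: 2.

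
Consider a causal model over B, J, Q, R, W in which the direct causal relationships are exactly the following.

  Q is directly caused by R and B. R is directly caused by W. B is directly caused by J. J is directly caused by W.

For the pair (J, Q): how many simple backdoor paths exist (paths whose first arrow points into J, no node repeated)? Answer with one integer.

1

A backdoor path from J to Q is any simple undirected path whose first edge points into J (i.e. leaves J via a parent).
Parents of J: {W}.
Enumerating:
  P1: J <- W -> R -> Q
That exhausts the simple backdoor paths. Count: 1.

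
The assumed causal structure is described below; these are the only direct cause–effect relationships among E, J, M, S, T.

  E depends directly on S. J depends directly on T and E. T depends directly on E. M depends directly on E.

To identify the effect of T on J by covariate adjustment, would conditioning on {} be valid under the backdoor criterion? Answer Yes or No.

Backdoor paths from T to J (paths whose first edge points into T):
  P1: T <- E -> J
Condition 1 (no descendant of T in the set): holds — descendants of T are {J}; none are in {}.
Condition 2 (every backdoor path blocked by {}):
  P1: open — no interior node is in the conditioning set.
{} does not satisfy the backdoor criterion.

No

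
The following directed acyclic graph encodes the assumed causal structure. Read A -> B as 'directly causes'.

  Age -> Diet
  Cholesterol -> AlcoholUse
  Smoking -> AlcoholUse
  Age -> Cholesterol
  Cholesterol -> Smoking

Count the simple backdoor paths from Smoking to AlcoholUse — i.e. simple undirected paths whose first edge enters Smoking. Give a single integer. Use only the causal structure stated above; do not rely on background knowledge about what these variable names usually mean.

1

A backdoor path from Smoking to AlcoholUse is any simple undirected path whose first edge points into Smoking (i.e. leaves Smoking via a parent).
Parents of Smoking: {Cholesterol}.
Enumerating:
  P1: Smoking <- Cholesterol -> AlcoholUse
That exhausts the simple backdoor paths. Count: 1.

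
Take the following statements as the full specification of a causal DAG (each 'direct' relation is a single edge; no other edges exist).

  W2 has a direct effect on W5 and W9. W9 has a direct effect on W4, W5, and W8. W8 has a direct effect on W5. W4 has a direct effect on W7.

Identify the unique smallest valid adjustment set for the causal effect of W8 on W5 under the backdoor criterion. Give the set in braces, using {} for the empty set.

Variables eligible for adjustment (non-descendants of W8, excluding W8 and W5): {W2, W4, W7, W9}.
Backdoor paths from W8 to W5:
  P1: W8 <- W9 <- W2 -> W5
  P2: W8 <- W9 -> W5
The empty set is not sufficient: P1 (W8 <- W9 <- W2 -> W5) has no collider blocking it and no conditioned non-collider, so it is open.
Try {W9}:
  P1: blocked at chain node W9 ∈ conditioning set.
  P2: blocked at fork node W9 ∈ conditioning set.
{W9} contains no descendant of W8 and blocks every backdoor path.
No other singleton works — e.g. {W2} leaves P2 open — so {W9} is the unique smallest valid adjustment set.

{W9}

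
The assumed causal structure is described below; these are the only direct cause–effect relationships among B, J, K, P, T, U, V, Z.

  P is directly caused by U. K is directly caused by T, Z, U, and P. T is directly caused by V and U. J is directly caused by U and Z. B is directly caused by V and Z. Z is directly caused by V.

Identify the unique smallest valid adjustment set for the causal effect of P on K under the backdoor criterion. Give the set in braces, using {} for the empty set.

{U}

Variables eligible for adjustment (non-descendants of P, excluding P and K): {B, J, T, U, V, Z}.
Backdoor paths from P to K:
  P1: P <- U -> T <- V -> Z -> K
  P2: P <- U -> T <- V -> B <- Z -> K
  P3: P <- U -> T -> K
  P4: P <- U -> J <- Z <- V -> T -> K
  P5: P <- U -> J <- Z -> K
  P6: P <- U -> J <- Z -> B <- V -> T -> K
  P7: P <- U -> K
The empty set is not sufficient: P3 (P <- U -> T -> K) has no collider blocking it and no conditioned non-collider, so it is open.
Try {U}:
  P1: blocked at fork node U ∈ conditioning set.
  P2: blocked at fork node U ∈ conditioning set.
  P3: blocked at fork node U ∈ conditioning set.
  P4: blocked at fork node U ∈ conditioning set.
  P5: blocked at fork node U ∈ conditioning set.
  P6: blocked at fork node U ∈ conditioning set.
  P7: blocked at fork node U ∈ conditioning set.
{U} contains no descendant of P and blocks every backdoor path.
No other singleton works — e.g. {V} leaves P3 open — so {U} is the unique smallest valid adjustment set.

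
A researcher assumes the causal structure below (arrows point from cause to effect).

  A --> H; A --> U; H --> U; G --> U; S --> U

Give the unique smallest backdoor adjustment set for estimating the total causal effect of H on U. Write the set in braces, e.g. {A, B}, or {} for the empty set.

Variables eligible for adjustment (non-descendants of H, excluding H and U): {A, G, S}.
Backdoor paths from H to U:
  P1: H <- A -> U
The empty set is not sufficient: P1 (H <- A -> U) has no collider blocking it and no conditioned non-collider, so it is open.
Try {A}:
  P1: blocked at fork node A ∈ conditioning set.
{A} contains no descendant of H and blocks every backdoor path.
No other singleton works — e.g. {G} leaves P1 open — so {A} is the unique smallest valid adjustment set.

{A}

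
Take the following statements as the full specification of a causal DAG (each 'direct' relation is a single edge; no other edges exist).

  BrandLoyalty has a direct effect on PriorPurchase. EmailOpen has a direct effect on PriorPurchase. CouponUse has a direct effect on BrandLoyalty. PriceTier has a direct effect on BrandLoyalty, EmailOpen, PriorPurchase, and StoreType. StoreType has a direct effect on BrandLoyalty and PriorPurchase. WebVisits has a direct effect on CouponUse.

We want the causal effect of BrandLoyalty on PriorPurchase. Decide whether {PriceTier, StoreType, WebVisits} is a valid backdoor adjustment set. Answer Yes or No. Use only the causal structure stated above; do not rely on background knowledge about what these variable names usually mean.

Backdoor paths from BrandLoyalty to PriorPurchase (paths whose first edge points into BrandLoyalty):
  P1: BrandLoyalty <- PriceTier -> EmailOpen -> PriorPurchase
  P2: BrandLoyalty <- PriceTier -> StoreType -> PriorPurchase
  P3: BrandLoyalty <- PriceTier -> PriorPurchase
  P4: BrandLoyalty <- StoreType <- PriceTier -> EmailOpen -> PriorPurchase
  P5: BrandLoyalty <- StoreType <- PriceTier -> PriorPurchase
  P6: BrandLoyalty <- StoreType -> PriorPurchase
Condition 1 (no descendant of BrandLoyalty in the set): holds — descendants of BrandLoyalty are {PriorPurchase}; none are in {PriceTier, StoreType, WebVisits}.
Condition 2 (every backdoor path blocked by {PriceTier, StoreType, WebVisits}):
  P1: blocked at fork node PriceTier ∈ conditioning set.
  P2: blocked at fork node PriceTier ∈ conditioning set.
  P3: blocked at fork node PriceTier ∈ conditioning set.
  P4: blocked at chain node StoreType ∈ conditioning set.
  P5: blocked at chain node StoreType ∈ conditioning set.
  P6: blocked at fork node StoreType ∈ conditioning set.
{PriceTier, StoreType, WebVisits} satisfies the backdoor criterion.

Yes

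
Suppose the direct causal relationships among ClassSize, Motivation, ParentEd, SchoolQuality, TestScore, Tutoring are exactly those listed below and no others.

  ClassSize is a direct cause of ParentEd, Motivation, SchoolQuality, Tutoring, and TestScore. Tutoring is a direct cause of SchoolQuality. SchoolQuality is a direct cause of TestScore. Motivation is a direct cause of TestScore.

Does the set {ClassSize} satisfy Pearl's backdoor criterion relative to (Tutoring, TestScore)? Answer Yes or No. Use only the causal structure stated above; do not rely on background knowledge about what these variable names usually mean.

Backdoor paths from Tutoring to TestScore (paths whose first edge points into Tutoring):
  P1: Tutoring <- ClassSize -> Motivation -> TestScore
  P2: Tutoring <- ClassSize -> SchoolQuality -> TestScore
  P3: Tutoring <- ClassSize -> TestScore
Condition 1 (no descendant of Tutoring in the set): holds — descendants of Tutoring are {SchoolQuality, TestScore}; none are in {ClassSize}.
Condition 2 (every backdoor path blocked by {ClassSize}):
  P1: blocked at fork node ClassSize ∈ conditioning set.
  P2: blocked at fork node ClassSize ∈ conditioning set.
  P3: blocked at fork node ClassSize ∈ conditioning set.
{ClassSize} satisfies the backdoor criterion.

Yes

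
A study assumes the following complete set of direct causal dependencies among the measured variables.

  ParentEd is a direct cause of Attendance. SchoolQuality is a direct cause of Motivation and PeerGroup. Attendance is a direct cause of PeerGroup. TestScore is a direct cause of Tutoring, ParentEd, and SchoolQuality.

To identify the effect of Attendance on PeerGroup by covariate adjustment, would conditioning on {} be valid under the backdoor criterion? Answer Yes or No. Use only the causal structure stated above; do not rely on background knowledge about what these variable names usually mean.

No

Backdoor paths from Attendance to PeerGroup (paths whose first edge points into Attendance):
  P1: Attendance <- ParentEd <- TestScore -> SchoolQuality -> PeerGroup
Condition 1 (no descendant of Attendance in the set): holds — descendants of Attendance are {PeerGroup}; none are in {}.
Condition 2 (every backdoor path blocked by {}):
  P1: open — no interior node is in the conditioning set.
{} does not satisfy the backdoor criterion.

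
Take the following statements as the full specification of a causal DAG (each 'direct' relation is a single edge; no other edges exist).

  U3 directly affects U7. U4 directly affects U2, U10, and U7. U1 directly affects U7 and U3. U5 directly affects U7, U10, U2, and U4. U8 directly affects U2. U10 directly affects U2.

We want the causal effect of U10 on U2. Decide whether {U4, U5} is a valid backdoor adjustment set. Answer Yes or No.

Yes

Backdoor paths from U10 to U2 (paths whose first edge points into U10):
  P1: U10 <- U5 -> U4 -> U2
  P2: U10 <- U5 -> U2
  P3: U10 <- U5 -> U7 <- U4 -> U2
  P4: U10 <- U4 <- U5 -> U2
  P5: U10 <- U4 -> U2
  P6: U10 <- U4 -> U7 <- U5 -> U2
Condition 1 (no descendant of U10 in the set): holds — descendants of U10 are {U2}; none are in {U4, U5}.
Condition 2 (every backdoor path blocked by {U4, U5}):
  P1: blocked at fork node U5 ∈ conditioning set.
  P2: blocked at fork node U5 ∈ conditioning set.
  P3: blocked at fork node U5 ∈ conditioning set.
  P4: blocked at chain node U4 ∈ conditioning set.
  P5: blocked at fork node U4 ∈ conditioning set.
  P6: blocked at fork node U4 ∈ conditioning set.
{U4, U5} satisfies the backdoor criterion.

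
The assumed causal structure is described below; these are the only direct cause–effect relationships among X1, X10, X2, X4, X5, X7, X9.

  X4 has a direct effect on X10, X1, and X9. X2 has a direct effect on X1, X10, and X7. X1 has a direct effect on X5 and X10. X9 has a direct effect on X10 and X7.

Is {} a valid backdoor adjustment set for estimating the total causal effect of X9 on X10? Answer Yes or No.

Backdoor paths from X9 to X10 (paths whose first edge points into X9):
  P1: X9 <- X4 -> X1 <- X2 -> X10
  P2: X9 <- X4 -> X1 -> X10
  P3: X9 <- X4 -> X10
Condition 1 (no descendant of X9 in the set): holds — descendants of X9 are {X10, X7}; none are in {}.
Condition 2 (every backdoor path blocked by {}):
  P1: blocked at collider X1 (neither it nor any descendant is in the conditioning set).
  P2: open — no interior node is in the conditioning set.
  P3: open — no interior node is in the conditioning set.
{} does not satisfy the backdoor criterion.

No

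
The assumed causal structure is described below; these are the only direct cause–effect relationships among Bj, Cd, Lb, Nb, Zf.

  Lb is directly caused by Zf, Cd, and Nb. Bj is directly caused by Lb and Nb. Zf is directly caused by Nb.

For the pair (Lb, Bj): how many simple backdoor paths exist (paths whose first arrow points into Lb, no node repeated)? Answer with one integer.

A backdoor path from Lb to Bj is any simple undirected path whose first edge points into Lb (i.e. leaves Lb via a parent).
Parents of Lb: {Cd, Nb, Zf}.
Enumerating:
  P1: Lb <- Nb -> Bj
  P2: Lb <- Zf <- Nb -> Bj
That exhausts the simple backdoor paths. Count: 2.

2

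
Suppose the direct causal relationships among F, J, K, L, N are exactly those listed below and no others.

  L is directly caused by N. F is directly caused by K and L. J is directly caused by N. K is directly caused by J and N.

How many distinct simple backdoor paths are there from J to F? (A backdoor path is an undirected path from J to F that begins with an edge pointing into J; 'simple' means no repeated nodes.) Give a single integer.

2

A backdoor path from J to F is any simple undirected path whose first edge points into J (i.e. leaves J via a parent).
Parents of J: {N}.
Enumerating:
  P1: J <- N -> L -> F
  P2: J <- N -> K -> F
That exhausts the simple backdoor paths. Count: 2.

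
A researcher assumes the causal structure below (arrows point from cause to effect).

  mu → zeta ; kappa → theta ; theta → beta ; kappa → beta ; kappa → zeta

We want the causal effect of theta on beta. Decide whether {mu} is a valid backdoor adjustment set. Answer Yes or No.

No

Backdoor paths from theta to beta (paths whose first edge points into theta):
  P1: theta <- kappa -> beta
Condition 1 (no descendant of theta in the set): holds — descendants of theta are {beta}; none are in {mu}.
Condition 2 (every backdoor path blocked by {mu}):
  P1: open — no interior node is in the conditioning set.
{mu} does not satisfy the backdoor criterion.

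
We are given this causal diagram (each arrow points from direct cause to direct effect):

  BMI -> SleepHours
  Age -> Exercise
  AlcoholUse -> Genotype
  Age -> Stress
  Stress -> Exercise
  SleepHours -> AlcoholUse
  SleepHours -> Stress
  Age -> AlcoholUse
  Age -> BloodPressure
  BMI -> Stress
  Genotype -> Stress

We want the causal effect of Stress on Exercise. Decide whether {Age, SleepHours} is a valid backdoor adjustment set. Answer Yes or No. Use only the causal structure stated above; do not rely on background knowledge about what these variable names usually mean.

Yes

Backdoor paths from Stress to Exercise (paths whose first edge points into Stress):
  P1: Stress <- Age -> Exercise
  P2: Stress <- BMI -> SleepHours -> AlcoholUse <- Age -> Exercise
  P3: Stress <- SleepHours -> AlcoholUse <- Age -> Exercise
  P4: Stress <- Genotype <- AlcoholUse <- Age -> Exercise
Condition 1 (no descendant of Stress in the set): holds — descendants of Stress are {Exercise}; none are in {Age, SleepHours}.
Condition 2 (every backdoor path blocked by {Age, SleepHours}):
  P1: blocked at fork node Age ∈ conditioning set.
  P2: blocked at chain node SleepHours ∈ conditioning set.
  P3: blocked at fork node SleepHours ∈ conditioning set.
  P4: blocked at fork node Age ∈ conditioning set.
{Age, SleepHours} satisfies the backdoor criterion.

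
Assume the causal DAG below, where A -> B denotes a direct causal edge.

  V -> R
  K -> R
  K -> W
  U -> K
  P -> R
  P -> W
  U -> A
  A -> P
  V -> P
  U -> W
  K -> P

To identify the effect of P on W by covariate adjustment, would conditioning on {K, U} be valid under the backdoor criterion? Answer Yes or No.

Yes

Backdoor paths from P to W (paths whose first edge points into P):
  P1: P <- K <- U -> W
  P2: P <- K -> W
  P3: P <- V -> R <- K <- U -> W
  P4: P <- V -> R <- K -> W
  P5: P <- A <- U -> K -> W
  P6: P <- A <- U -> W
Condition 1 (no descendant of P in the set): holds — descendants of P are {R, W}; none are in {K, U}.
Condition 2 (every backdoor path blocked by {K, U}):
  P1: blocked at chain node K ∈ conditioning set.
  P2: blocked at fork node K ∈ conditioning set.
  P3: blocked at collider R (neither it nor any descendant is in the conditioning set).
  P4: blocked at collider R (neither it nor any descendant is in the conditioning set).
  P5: blocked at fork node U ∈ conditioning set.
  P6: blocked at fork node U ∈ conditioning set.
{K, U} satisfies the backdoor criterion.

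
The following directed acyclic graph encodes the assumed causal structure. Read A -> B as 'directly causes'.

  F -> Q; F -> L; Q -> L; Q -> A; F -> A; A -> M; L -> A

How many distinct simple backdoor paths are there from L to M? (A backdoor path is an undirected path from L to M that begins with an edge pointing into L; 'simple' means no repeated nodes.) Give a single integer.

4

A backdoor path from L to M is any simple undirected path whose first edge points into L (i.e. leaves L via a parent).
Parents of L: {F, Q}.
Enumerating:
  P1: L <- F -> Q -> A -> M
  P2: L <- F -> A -> M
  P3: L <- Q <- F -> A -> M
  P4: L <- Q -> A -> M
That exhausts the simple backdoor paths. Count: 4.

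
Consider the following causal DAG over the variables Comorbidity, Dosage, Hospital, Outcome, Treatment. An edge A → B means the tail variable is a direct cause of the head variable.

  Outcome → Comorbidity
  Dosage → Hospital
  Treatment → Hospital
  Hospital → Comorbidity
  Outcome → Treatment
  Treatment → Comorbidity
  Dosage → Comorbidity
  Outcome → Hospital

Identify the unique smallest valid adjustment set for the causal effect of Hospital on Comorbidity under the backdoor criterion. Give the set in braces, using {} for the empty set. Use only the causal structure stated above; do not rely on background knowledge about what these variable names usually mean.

Variables eligible for adjustment (non-descendants of Hospital, excluding Hospital and Comorbidity): {Dosage, Outcome, Treatment}.
Backdoor paths from Hospital to Comorbidity:
  P1: Hospital <- Outcome -> Treatment -> Comorbidity
  P2: Hospital <- Outcome -> Comorbidity
  P3: Hospital <- Treatment <- Outcome -> Comorbidity
  P4: Hospital <- Treatment -> Comorbidity
  P5: Hospital <- Dosage -> Comorbidity
The empty set is not sufficient: P1 (Hospital <- Outcome -> Treatment -> Comorbidity) has no collider blocking it and no conditioned non-collider, so it is open.
Try {Dosage, Outcome, Treatment}:
  P1: blocked at fork node Outcome ∈ conditioning set.
  P2: blocked at fork node Outcome ∈ conditioning set.
  P3: blocked at chain node Treatment ∈ conditioning set.
  P4: blocked at fork node Treatment ∈ conditioning set.
  P5: blocked at fork node Dosage ∈ conditioning set.
{Dosage, Outcome, Treatment} contains no descendant of Hospital and blocks every backdoor path.
Every element of {Dosage, Outcome, Treatment} is needed (dropping Dosage leaves P5 open; dropping Outcome leaves P2 open; dropping Treatment leaves P4 open), so no proper subset is valid.
Among all size-3 subsets of the eligible variables, only {Dosage, Outcome, Treatment} blocks every backdoor path, so it is the unique smallest valid adjustment set.

{Dosage, Outcome, Treatment}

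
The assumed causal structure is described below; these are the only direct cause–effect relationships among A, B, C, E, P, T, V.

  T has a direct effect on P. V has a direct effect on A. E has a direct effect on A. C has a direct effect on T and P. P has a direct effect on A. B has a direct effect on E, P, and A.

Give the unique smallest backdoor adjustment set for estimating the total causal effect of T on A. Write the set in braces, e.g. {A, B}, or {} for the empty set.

Variables eligible for adjustment (non-descendants of T, excluding T and A): {B, C, E, V}.
Backdoor paths from T to A:
  P1: T <- C -> P <- B -> E -> A
  P2: T <- C -> P <- B -> A
  P3: T <- C -> P -> A
The empty set is not sufficient: P3 (T <- C -> P -> A) has no collider blocking it and no conditioned non-collider, so it is open.
Try {C}:
  P1: blocked at fork node C ∈ conditioning set.
  P2: blocked at fork node C ∈ conditioning set.
  P3: blocked at fork node C ∈ conditioning set.
{C} contains no descendant of T and blocks every backdoor path.
No other singleton works — e.g. {V} leaves P3 open — so {C} is the unique smallest valid adjustment set.

{C}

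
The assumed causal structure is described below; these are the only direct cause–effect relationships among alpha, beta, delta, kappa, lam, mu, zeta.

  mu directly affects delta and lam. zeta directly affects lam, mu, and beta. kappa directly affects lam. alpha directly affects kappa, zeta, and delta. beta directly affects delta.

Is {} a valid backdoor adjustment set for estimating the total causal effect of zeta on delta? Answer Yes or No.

Backdoor paths from zeta to delta (paths whose first edge points into zeta):
  P1: zeta <- alpha -> delta
  P2: zeta <- alpha -> kappa -> lam <- mu -> delta
Condition 1 (no descendant of zeta in the set): holds — descendants of zeta are {beta, delta, lam, mu}; none are in {}.
Condition 2 (every backdoor path blocked by {}):
  P1: open — no interior node is in the conditioning set.
  P2: blocked at collider lam (neither it nor any descendant is in the conditioning set).
{} does not satisfy the backdoor criterion.

No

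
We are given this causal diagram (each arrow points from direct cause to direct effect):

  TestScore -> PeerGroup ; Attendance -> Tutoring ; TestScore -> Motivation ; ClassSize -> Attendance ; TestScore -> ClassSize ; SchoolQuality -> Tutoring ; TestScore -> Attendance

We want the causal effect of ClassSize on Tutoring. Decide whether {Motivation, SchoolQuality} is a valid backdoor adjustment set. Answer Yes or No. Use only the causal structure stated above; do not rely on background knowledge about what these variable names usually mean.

Backdoor paths from ClassSize to Tutoring (paths whose first edge points into ClassSize):
  P1: ClassSize <- TestScore -> Attendance -> Tutoring
Condition 1 (no descendant of ClassSize in the set): holds — descendants of ClassSize are {Attendance, Tutoring}; none are in {Motivation, SchoolQuality}.
Condition 2 (every backdoor path blocked by {Motivation, SchoolQuality}):
  P1: open — no interior node is in the conditioning set.
{Motivation, SchoolQuality} does not satisfy the backdoor criterion.

No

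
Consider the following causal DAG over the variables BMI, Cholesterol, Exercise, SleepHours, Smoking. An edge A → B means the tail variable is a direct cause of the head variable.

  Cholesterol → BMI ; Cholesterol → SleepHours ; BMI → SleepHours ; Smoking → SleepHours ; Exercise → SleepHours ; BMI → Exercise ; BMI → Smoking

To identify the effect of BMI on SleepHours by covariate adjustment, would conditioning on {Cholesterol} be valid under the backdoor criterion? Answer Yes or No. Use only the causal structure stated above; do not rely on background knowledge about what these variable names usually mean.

Backdoor paths from BMI to SleepHours (paths whose first edge points into BMI):
  P1: BMI <- Cholesterol -> SleepHours
Condition 1 (no descendant of BMI in the set): holds — descendants of BMI are {Exercise, SleepHours, Smoking}; none are in {Cholesterol}.
Condition 2 (every backdoor path blocked by {Cholesterol}):
  P1: blocked at fork node Cholesterol ∈ conditioning set.
{Cholesterol} satisfies the backdoor criterion.

Yes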